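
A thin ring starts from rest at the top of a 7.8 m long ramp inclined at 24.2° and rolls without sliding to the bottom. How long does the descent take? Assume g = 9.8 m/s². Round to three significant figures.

Here I = MR², so the shape factor k = I/(MR²) = 1.
Newton's second law down the slope: Mg sinθ − f = Ma. The torque equation fR = Iα (with α = a/R) gives f = kMa.
Hence a = g sinθ/(1+k) = 9.8×sin24.2°/2 = 2.009 m/s².
Starting from rest, L = ½at², so t = √(2L/a) = √(2×7.8/2.009) ≈ 2.79 s.

t ≈ 2.79 s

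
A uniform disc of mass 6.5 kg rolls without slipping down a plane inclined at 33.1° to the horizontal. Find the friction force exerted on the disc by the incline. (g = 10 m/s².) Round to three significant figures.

For this body I = (1/2)MR², i.e. k = I/(MR²) = 0.5.
Translational: Mg sinθ − f = Ma. Rotational about the CM: fR = Iα = kMRa, so f = kMa.
Combining, a = g sinθ/(1+k) and f = kMa = kMg sinθ/(1+k).
f = 0.5 × 6.5 × 10 × sin33.1° / 1.5 ≈ 11.8 N.

f ≈ 11.8 N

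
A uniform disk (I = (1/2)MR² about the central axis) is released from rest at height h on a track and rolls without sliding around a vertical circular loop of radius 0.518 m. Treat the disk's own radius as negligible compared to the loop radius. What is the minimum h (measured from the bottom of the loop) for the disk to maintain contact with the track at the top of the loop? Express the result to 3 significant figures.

h_min ≈ 1.42 m

Here I = (1/2)MR², so the shape factor k = I/(MR²) = 0.5.
At the top of the loop, the minimum-contact condition is Mg = Mv_top²/r, so v_top² = gr.
With ω = v/R, the kinetic energy at speed v is ½(1+k)Mv² = (3/4)Mv².
Energy conservation from release (height h) to the top (height 2r): Mgh = Mg(2r) + (3/4)M·gr.
Thus h_min = 2r + (1+k)r/2 = r(2 + 1.5/2) = 0.518 × 2.75 ≈ 1.42 m.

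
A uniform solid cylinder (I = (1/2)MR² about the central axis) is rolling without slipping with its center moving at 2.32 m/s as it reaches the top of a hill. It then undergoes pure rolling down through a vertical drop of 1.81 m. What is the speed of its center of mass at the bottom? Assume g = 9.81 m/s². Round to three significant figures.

The moment of inertia is (1/2)MR², giving k ≡ I/(MR²) = 0.5.
Rolling without slipping gives ω = v/R, so the total kinetic energy is ½Mv² + ½Iω² = ½(1+k)Mv² = (3/4)Mv².
Energy conservation: (3/4)Mv₀² + Mgh = (3/4)Mv², so v² = v₀² + 2gh/(1+k).
v = √(2.32² + 2×9.81×1.81/1.5) = √29.06 ≈ 5.39 m/s.

v ≈ 5.39 m/s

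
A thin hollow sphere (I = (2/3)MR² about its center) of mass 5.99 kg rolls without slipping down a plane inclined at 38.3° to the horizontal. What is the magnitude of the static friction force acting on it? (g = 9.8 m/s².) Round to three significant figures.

f ≈ 14.6 N

The moment of inertia is (2/3)MR², giving k ≡ I/(MR²) = 2/3.
Along the incline Mg sinθ − f = Ma, and torque about the center fR = Iα = kMR²(a/R) gives f = kMa.
Combining, a = g sinθ/(1+k) and f = kMa = kMg sinθ/(1+k).
f = (2/3) × 5.99 × 9.8 × sin38.3° / 1.667 ≈ 14.6 N.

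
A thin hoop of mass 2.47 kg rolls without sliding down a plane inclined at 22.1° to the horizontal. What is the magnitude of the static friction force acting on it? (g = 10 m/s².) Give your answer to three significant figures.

With I = MR², the ratio k = I/(MR²) is 1.
Newton's second law down the slope: Mg sinθ − f = Ma. The torque equation fR = Iα (with α = a/R) gives f = kMa.
Combining, a = g sinθ/(1+k) and f = kMa = kMg sinθ/(1+k).
f = 1 × 2.47 × 10 × sin22.1° / 2 ≈ 4.65 N.

f ≈ 4.65 N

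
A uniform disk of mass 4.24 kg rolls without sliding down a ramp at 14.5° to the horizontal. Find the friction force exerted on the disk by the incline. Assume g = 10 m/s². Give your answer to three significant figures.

f ≈ 3.54 N

With I = (1/2)MR², the ratio k = I/(MR²) is 0.5.
Along the incline Mg sinθ − f = Ma, and torque about the center fR = Iα = kMR²(a/R) gives f = kMa.
Combining, a = g sinθ/(1+k) and f = kMa = kMg sinθ/(1+k).
f = 0.5 × 4.24 × 10 × sin14.5° / 1.5 ≈ 3.54 N.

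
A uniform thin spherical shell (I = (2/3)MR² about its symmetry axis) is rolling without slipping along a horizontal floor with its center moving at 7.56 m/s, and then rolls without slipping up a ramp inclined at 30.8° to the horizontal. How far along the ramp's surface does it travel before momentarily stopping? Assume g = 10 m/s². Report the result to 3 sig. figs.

The moment of inertia is (2/3)MR², giving k ≡ I/(MR²) = 2/3.
Pure rolling means v = ωR; then KE = ½Mv² + ½I(v/R)² = ½(1+k)Mv² = (5/6)Mv².
Setting this equal to Mgh gives the vertical rise h = (1+k)v₀²/(2g) = 1.667×7.56²/(2×10) = 4.763 m.
The distance along the slope is d = h/sinθ = 4.763/sin30.8° ≈ 9.30 m.

d ≈ 9.30 m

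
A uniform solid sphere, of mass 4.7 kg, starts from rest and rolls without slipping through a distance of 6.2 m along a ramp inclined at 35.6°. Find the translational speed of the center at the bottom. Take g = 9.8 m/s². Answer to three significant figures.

v ≈ 7.11 m/s

For this body I = (2/5)MR², i.e. k = I/(MR²) = 0.4.
Rolling without slipping gives ω = v/R, so the total kinetic energy is ½Mv² + ½Iω² = ½(1+k)Mv² = (7/10)Mv².
The vertical drop is h = L sinθ = 6.2 × sin35.6° = 3.609 m.
Setting Mgh = (7/10)Mv² gives v = √(2gh/(1+k)) = √(2·9.8·3.609/1.4) ≈ 7.11 m/s.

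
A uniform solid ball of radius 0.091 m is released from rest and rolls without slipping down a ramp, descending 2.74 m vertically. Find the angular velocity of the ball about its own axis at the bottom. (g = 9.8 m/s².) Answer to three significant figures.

Here I = (2/5)MR², so the shape factor k = I/(MR²) = 0.4.
Pure rolling means v = ωR; then KE = ½Mv² + ½I(v/R)² = ½(1+k)Mv² = (7/10)Mv².
Energy conservation Mgh = ½(1+k)Mv² gives v = √(2gh/(1+k)) = √(2 × 9.8 × 2.74 / 1.4) = 6.194 m/s.
Then ω = v/R = 6.194 / 0.091 ≈ 68.1 rad/s.

ω ≈ 68.1 rad/s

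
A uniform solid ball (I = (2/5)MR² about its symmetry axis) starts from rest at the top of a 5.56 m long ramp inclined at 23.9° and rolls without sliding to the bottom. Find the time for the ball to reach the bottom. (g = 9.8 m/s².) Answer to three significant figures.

Here I = (2/5)MR², so the shape factor k = I/(MR²) = 0.4.
Translational: Mg sinθ − f = Ma. Rotational about the CM: fR = Iα = kMRa, so f = kMa.
Hence a = g sinθ/(1+k) = 9.8×sin23.9°/1.4 = 2.836 m/s².
With constant a from rest, t = √(2L/a) = √(2·5.56/2.836) ≈ 1.98 s.

t ≈ 1.98 s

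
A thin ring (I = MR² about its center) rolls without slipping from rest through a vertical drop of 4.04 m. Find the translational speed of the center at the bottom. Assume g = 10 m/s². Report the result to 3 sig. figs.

v ≈ 6.36 m/s

The moment of inertia is MR², giving k ≡ I/(MR²) = 1.
The rolling condition ω = v/R makes the rotational term ½I(v/R)² = ½kMv², so KE_total = ½(1+k)Mv² = Mv².
Setting Mgh = Mv² gives v = √(2gh/(1+k)) = √(2·10·4.04/2) ≈ 6.36 m/s.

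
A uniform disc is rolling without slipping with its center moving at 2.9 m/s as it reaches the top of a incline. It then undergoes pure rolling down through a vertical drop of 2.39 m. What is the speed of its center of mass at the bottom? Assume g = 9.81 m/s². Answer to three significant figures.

v ≈ 6.30 m/s

With I = (1/2)MR², the ratio k = I/(MR²) is 0.5.
Since it rolls without slipping, ω = v/R and KE = ½Mv² + ½Iω² = ½(1+k)Mv² = (3/4)Mv².
Energy conservation: (3/4)Mv₀² + Mgh = (3/4)Mv², so v² = v₀² + 2gh/(1+k).
v = √(2.9² + 2×9.81×2.39/1.5) = √39.67 ≈ 6.30 m/s.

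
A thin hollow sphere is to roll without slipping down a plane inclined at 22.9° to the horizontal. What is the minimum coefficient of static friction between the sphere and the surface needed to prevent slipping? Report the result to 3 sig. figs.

μ_min ≈ 0.169

With I = (2/3)MR², the ratio k = I/(MR²) is 2/3.
Along the incline Mg sinθ − f = Ma, and torque about the center fR = Iα = kMR²(a/R) gives f = kMa.
These give a = g sinθ/(1+k) and the required friction f = kMg sinθ/(1+k).
With N = Mg cosθ, the no-slip condition f ≤ μN gives μ_min = f/N = k tanθ/(1+k).
μ_min = (2/3) × tan22.9° / 1.667 ≈ 0.169.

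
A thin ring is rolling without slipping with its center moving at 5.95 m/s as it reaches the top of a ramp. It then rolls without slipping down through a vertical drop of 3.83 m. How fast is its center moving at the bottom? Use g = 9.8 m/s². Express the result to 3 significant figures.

With I = MR², the ratio k = I/(MR²) is 1.
Pure rolling means v = ωR; then KE = ½Mv² + ½I(v/R)² = ½(1+k)Mv² = Mv².
Conserving energy between top and bottom: Mv² = Mv₀² + Mgh, hence v² = v₀² + 2gh/(1+k).
v = √(5.95² + 2×9.8×3.83/2) = √72.94 ≈ 8.54 m/s.

v ≈ 8.54 m/s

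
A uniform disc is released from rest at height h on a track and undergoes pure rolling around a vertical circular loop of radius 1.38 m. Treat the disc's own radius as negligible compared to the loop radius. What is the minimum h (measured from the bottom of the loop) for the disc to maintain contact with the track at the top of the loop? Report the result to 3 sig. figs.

The moment of inertia is (1/2)MR², giving k ≡ I/(MR²) = 0.5.
At the top, contact is just lost when gravity alone supplies the centripetal force: Mg = Mv_top²/r, i.e. v_top² = gr.
With ω = v/R, the kinetic energy at speed v is ½(1+k)Mv² = (3/4)Mv².
Energy conservation from release (height h) to the top (height 2r): Mgh = Mg(2r) + (3/4)M·gr.
Thus h_min = 2r + (1+k)r/2 = r(2 + 1.5/2) = 1.38 × 2.75 ≈ 3.80 m.

h_min ≈ 3.80 m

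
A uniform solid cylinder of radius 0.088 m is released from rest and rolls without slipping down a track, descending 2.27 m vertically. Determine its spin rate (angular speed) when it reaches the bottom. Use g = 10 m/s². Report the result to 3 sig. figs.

ω ≈ 62.5 rad/s

For this body I = (1/2)MR², i.e. k = I/(MR²) = 0.5.
Rolling without slipping gives ω = v/R, so the total kinetic energy is ½Mv² + ½Iω² = ½(1+k)Mv² = (3/4)Mv².
Energy conservation Mgh = ½(1+k)Mv² gives v = √(2gh/(1+k)) = √(2 × 10 × 2.27 / 1.5) = 5.502 m/s.
Then ω = v/R = 5.502 / 0.088 ≈ 62.5 rad/s.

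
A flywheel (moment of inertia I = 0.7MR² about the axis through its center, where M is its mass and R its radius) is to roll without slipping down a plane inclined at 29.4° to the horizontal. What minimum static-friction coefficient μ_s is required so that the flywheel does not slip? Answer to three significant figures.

μ_min ≈ 0.232

For this body I = 0.7MR², i.e. k = I/(MR²) = 0.7.
Newton's second law down the slope: Mg sinθ − f = Ma. The torque equation fR = Iα (with α = a/R) gives f = kMa.
These give a = g sinθ/(1+k) and the required friction f = kMg sinθ/(1+k).
The normal force is N = Mg cosθ, so μ_min = f/N = k tanθ/(1+k).
μ_min = 0.7 × tan29.4° / 1.7 ≈ 0.232.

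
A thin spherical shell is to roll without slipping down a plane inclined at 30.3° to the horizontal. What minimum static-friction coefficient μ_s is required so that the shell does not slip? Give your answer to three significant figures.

μ_min ≈ 0.234

With I = (2/3)MR², the ratio k = I/(MR²) is 2/3.
Translational: Mg sinθ − f = Ma. Rotational about the CM: fR = Iα = kMRa, so f = kMa.
These give a = g sinθ/(1+k) and the required friction f = kMg sinθ/(1+k).
With N = Mg cosθ, the no-slip condition f ≤ μN gives μ_min = f/N = k tanθ/(1+k).
μ_min = (2/3) × tan30.3° / 1.667 ≈ 0.234.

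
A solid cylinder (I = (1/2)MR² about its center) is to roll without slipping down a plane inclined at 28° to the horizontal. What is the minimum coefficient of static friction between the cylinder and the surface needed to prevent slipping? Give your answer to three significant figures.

Here I = (1/2)MR², so the shape factor k = I/(MR²) = 0.5.
Newton's second law down the slope: Mg sinθ − f = Ma. The torque equation fR = Iα (with α = a/R) gives f = kMa.
These give a = g sinθ/(1+k) and the required friction f = kMg sinθ/(1+k).
With N = Mg cosθ, the no-slip condition f ≤ μN gives μ_min = f/N = k tanθ/(1+k).
μ_min = 0.5 × tan28° / 1.5 ≈ 0.177.

μ_min ≈ 0.177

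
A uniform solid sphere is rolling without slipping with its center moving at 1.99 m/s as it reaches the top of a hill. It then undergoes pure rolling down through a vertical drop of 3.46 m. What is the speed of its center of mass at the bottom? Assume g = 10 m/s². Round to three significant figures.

Here I = (2/5)MR², so the shape factor k = I/(MR²) = 0.4.
Rolling without slipping gives ω = v/R, so the total kinetic energy is ½Mv² + ½Iω² = ½(1+k)Mv² = (7/10)Mv².
Energy conservation: (7/10)Mv₀² + Mgh = (7/10)Mv², so v² = v₀² + 2gh/(1+k).
v = √(1.99² + 2×10×3.46/1.4) = √53.39 ≈ 7.31 m/s.

v ≈ 7.31 m/s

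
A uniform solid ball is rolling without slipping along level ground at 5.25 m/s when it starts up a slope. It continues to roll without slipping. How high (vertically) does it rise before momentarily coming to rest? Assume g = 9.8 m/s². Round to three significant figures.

With I = (2/5)MR², the ratio k = I/(MR²) is 0.4.
Pure rolling means v = ωR; then KE = ½Mv² + ½I(v/R)² = ½(1+k)Mv² = (7/10)Mv².
At the top the kinetic energy is zero, so (7/10)Mv₀² = Mgh.
Thus h = (1+k)v₀²/(2g) = 1.4 × 5.25² / (2 × 9.8) ≈ 1.97 m.

h ≈ 1.97 m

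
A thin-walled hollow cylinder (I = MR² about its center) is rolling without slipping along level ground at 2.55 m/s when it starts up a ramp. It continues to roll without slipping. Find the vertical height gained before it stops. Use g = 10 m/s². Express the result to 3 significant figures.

h ≈ 0.650 m

The moment of inertia is MR², giving k ≡ I/(MR²) = 1.
Pure rolling means v = ωR; then KE = ½Mv² + ½I(v/R)² = ½(1+k)Mv² = Mv².
All of this converts to potential energy at the highest point: Mv₀² = Mgh.
Thus h = (1+k)v₀²/(2g) = 2 × 2.55² / (2 × 10) ≈ 0.650 m.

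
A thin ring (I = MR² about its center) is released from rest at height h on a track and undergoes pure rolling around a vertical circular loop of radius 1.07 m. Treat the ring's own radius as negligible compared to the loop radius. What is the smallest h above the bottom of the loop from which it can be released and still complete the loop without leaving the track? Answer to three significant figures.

Here I = MR², so the shape factor k = I/(MR²) = 1.
At the top of the loop, the minimum-contact condition is Mg = Mv_top²/r, so v_top² = gr.
With ω = v/R, the kinetic energy at speed v is ½(1+k)Mv² = Mv².
Energy conservation from release (height h) to the top (height 2r): Mgh = Mg(2r) + M·gr.
Thus h_min = 2r + (1+k)r/2 = r(2 + 2/2) = 1.07 × 3 ≈ 3.21 m.

h_min ≈ 3.21 m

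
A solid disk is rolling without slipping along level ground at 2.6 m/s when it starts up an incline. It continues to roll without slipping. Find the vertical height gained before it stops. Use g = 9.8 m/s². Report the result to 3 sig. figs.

h ≈ 0.517 m

The moment of inertia is (1/2)MR², giving k ≡ I/(MR²) = 0.5.
Since it rolls without slipping, ω = v/R and KE = ½Mv² + ½Iω² = ½(1+k)Mv² = (3/4)Mv².
At the top the kinetic energy is zero, so (3/4)Mv₀² = Mgh.
Thus h = (1+k)v₀²/(2g) = 1.5 × 2.6² / (2 × 9.8) ≈ 0.517 m.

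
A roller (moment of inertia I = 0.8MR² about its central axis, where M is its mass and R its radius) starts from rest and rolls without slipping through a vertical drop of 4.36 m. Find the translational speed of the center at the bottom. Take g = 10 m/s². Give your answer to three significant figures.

The moment of inertia is 0.8MR², giving k ≡ I/(MR²) = 0.8.
Pure rolling means v = ωR; then KE = ½Mv² + ½I(v/R)² = ½(1+k)Mv² = (9/10)Mv².
Energy conservation: Mgh = (9/10)Mv², so v = √(2gh/(1+k)) = √(2 × 10 × 4.36 / 1.8) ≈ 6.96 m/s.

v ≈ 6.96 m/s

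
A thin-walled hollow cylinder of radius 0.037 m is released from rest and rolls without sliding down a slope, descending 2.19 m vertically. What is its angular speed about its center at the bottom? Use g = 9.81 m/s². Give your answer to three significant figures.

Here I = MR², so the shape factor k = I/(MR²) = 1.
Pure rolling means v = ωR; then KE = ½Mv² + ½I(v/R)² = ½(1+k)Mv² = Mv².
Energy conservation Mgh = ½(1+k)Mv² gives v = √(2gh/(1+k)) = √(2 × 9.81 × 2.19 / 2) = 4.635 m/s.
Then ω = v/R = 4.635 / 0.037 ≈ 125 rad/s.

ω ≈ 125 rad/s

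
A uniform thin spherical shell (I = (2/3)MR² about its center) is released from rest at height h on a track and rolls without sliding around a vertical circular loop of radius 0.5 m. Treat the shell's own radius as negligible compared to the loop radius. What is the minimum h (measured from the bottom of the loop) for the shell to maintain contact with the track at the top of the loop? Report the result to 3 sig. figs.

With I = (2/3)MR², the ratio k = I/(MR²) is 2/3.
At the top, contact is just lost when gravity alone supplies the centripetal force: Mg = Mv_top²/r, i.e. v_top² = gr.
With ω = v/R, the kinetic energy at speed v is ½(1+k)Mv² = (5/6)Mv².
Energy conservation from release (height h) to the top (height 2r): Mgh = Mg(2r) + (5/6)M·gr.
Thus h_min = 2r + (1+k)r/2 = r(2 + 1.667/2) = 0.5 × 2.833 ≈ 1.42 m.

h_min ≈ 1.42 m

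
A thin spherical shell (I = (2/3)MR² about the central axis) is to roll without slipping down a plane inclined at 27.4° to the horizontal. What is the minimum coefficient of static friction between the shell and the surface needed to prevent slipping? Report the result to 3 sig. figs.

For this body I = (2/3)MR², i.e. k = I/(MR²) = 2/3.
Translational: Mg sinθ − f = Ma. Rotational about the CM: fR = Iα = kMRa, so f = kMa.
These give a = g sinθ/(1+k) and the required friction f = kMg sinθ/(1+k).
With N = Mg cosθ, the no-slip condition f ≤ μN gives μ_min = f/N = k tanθ/(1+k).
μ_min = (2/3) × tan27.4° / 1.667 ≈ 0.207.

μ_min ≈ 0.207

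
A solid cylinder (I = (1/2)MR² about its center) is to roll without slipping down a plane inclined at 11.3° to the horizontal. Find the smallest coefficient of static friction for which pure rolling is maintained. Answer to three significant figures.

μ_min ≈ 0.0666

For this body I = (1/2)MR², i.e. k = I/(MR²) = 0.5.
Along the incline Mg sinθ − f = Ma, and torque about the center fR = Iα = kMR²(a/R) gives f = kMa.
These give a = g sinθ/(1+k) and the required friction f = kMg sinθ/(1+k).
With N = Mg cosθ, the no-slip condition f ≤ μN gives μ_min = f/N = k tanθ/(1+k).
μ_min = 0.5 × tan11.3° / 1.5 ≈ 0.0666.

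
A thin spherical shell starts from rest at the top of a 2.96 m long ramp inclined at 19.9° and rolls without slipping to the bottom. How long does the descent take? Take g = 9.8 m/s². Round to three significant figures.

t ≈ 1.72 s

The moment of inertia is (2/3)MR², giving k ≡ I/(MR²) = 2/3.
Translational: Mg sinθ − f = Ma. Rotational about the CM: fR = Iα = kMRa, so f = kMa.
Hence a = g sinθ/(1+k) = 9.8×sin19.9°/1.667 = 2.001 m/s².
With constant a from rest, t = √(2L/a) = √(2·2.96/2.001) ≈ 1.72 s.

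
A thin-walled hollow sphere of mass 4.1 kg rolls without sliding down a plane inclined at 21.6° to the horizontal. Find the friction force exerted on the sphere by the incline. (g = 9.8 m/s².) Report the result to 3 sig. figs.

With I = (2/3)MR², the ratio k = I/(MR²) is 2/3.
Newton's second law down the slope: Mg sinθ − f = Ma. The torque equation fR = Iα (with α = a/R) gives f = kMa.
Combining, a = g sinθ/(1+k) and f = kMa = kMg sinθ/(1+k).
f = (2/3) × 4.1 × 9.8 × sin21.6° / 1.667 ≈ 5.92 N.

f ≈ 5.92 N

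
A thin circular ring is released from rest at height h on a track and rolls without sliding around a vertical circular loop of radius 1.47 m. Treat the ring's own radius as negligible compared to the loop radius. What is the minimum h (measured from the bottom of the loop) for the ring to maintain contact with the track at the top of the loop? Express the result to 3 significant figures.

For this body I = MR², i.e. k = I/(MR²) = 1.
At the top of the loop, the minimum-contact condition is Mg = Mv_top²/r, so v_top² = gr.
With ω = v/R, the kinetic energy at speed v is ½(1+k)Mv² = Mv².
Energy conservation from release (height h) to the top (height 2r): Mgh = Mg(2r) + M·gr.
Thus h_min = 2r + (1+k)r/2 = r(2 + 2/2) = 1.47 × 3 ≈ 4.41 m.

h_min ≈ 4.41 m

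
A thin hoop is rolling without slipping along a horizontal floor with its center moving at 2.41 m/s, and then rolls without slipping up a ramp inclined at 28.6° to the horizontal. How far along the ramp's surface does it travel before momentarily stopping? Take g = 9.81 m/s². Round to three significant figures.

d ≈ 1.24 m

The moment of inertia is MR², giving k ≡ I/(MR²) = 1.
Pure rolling means v = ωR; then KE = ½Mv² + ½I(v/R)² = ½(1+k)Mv² = Mv².
Setting this equal to Mgh gives the vertical rise h = (1+k)v₀²/(2g) = 2×2.41²/(2×9.81) = 0.5921 m.
Along the incline, d = h/sinθ = 0.5921/sin28.6° ≈ 1.24 m.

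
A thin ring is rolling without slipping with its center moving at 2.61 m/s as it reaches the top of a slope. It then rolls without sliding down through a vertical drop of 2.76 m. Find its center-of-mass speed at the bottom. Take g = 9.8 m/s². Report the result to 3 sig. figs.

With I = MR², the ratio k = I/(MR²) is 1.
The rolling condition ω = v/R makes the rotational term ½I(v/R)² = ½kMv², so KE_total = ½(1+k)Mv² = Mv².
Energy conservation: Mv₀² + Mgh = Mv², so v² = v₀² + 2gh/(1+k).
v = √(2.61² + 2×9.8×2.76/2) = √33.86 ≈ 5.82 m/s.

v ≈ 5.82 m/s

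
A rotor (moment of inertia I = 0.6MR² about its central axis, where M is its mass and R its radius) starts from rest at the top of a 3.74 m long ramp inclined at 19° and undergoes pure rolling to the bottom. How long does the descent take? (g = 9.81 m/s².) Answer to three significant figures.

The moment of inertia is 0.6MR², giving k ≡ I/(MR²) = 0.6.
Newton's second law down the slope: Mg sinθ − f = Ma. The torque equation fR = Iα (with α = a/R) gives f = kMa.
Hence a = g sinθ/(1+k) = 9.81×sin19°/1.6 = 1.996 m/s².
Starting from rest, L = ½at², so t = √(2L/a) = √(2×3.74/1.996) ≈ 1.94 s.

t ≈ 1.94 s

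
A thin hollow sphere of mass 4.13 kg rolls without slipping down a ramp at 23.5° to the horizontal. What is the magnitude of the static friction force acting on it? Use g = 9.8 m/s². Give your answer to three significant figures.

Here I = (2/3)MR², so the shape factor k = I/(MR²) = 2/3.
Along the incline Mg sinθ − f = Ma, and torque about the center fR = Iα = kMR²(a/R) gives f = kMa.
Combining, a = g sinθ/(1+k) and f = kMa = kMg sinθ/(1+k).
f = (2/3) × 4.13 × 9.8 × sin23.5° / 1.667 ≈ 6.46 N.

f ≈ 6.46 N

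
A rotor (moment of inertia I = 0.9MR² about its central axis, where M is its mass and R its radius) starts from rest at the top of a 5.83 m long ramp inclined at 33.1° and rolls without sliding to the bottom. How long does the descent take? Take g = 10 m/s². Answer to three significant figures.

t ≈ 2.01 s

The moment of inertia is 0.9MR², giving k ≡ I/(MR²) = 0.9.
Along the incline Mg sinθ − f = Ma, and torque about the center fR = Iα = kMR²(a/R) gives f = kMa.
Hence a = g sinθ/(1+k) = 10×sin33.1°/1.9 = 2.874 m/s².
With constant a from rest, t = √(2L/a) = √(2·5.83/2.874) ≈ 2.01 s.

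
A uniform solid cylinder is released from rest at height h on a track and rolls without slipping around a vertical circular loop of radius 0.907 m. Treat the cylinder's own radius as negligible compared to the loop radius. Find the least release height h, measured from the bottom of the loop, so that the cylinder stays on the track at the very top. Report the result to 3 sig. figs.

For this body I = (1/2)MR², i.e. k = I/(MR²) = 0.5.
At the top of the loop, the minimum-contact condition is Mg = Mv_top²/r, so v_top² = gr.
With ω = v/R, the kinetic energy at speed v is ½(1+k)Mv² = (3/4)Mv².
Energy conservation from release (height h) to the top (height 2r): Mgh = Mg(2r) + (3/4)M·gr.
Thus h_min = 2r + (1+k)r/2 = r(2 + 1.5/2) = 0.907 × 2.75 ≈ 2.49 m.

h_min ≈ 2.49 m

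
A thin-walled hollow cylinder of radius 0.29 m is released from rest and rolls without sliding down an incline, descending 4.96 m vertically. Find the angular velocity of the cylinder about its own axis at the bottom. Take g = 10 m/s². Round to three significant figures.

With I = MR², the ratio k = I/(MR²) is 1.
The rolling condition ω = v/R makes the rotational term ½I(v/R)² = ½kMv², so KE_total = ½(1+k)Mv² = Mv².
Energy conservation Mgh = ½(1+k)Mv² gives v = √(2gh/(1+k)) = √(2 × 10 × 4.96 / 2) = 7.043 m/s.
Then ω = v/R = 7.043 / 0.29 ≈ 24.3 rad/s.

ω ≈ 24.3 rad/s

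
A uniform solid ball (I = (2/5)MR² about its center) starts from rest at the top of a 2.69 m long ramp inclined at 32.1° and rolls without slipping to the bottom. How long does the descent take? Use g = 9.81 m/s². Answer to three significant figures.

t ≈ 1.20 s

The moment of inertia is (2/5)MR², giving k ≡ I/(MR²) = 0.4.
Translational: Mg sinθ − f = Ma. Rotational about the CM: fR = Iα = kMRa, so f = kMa.
Hence a = g sinθ/(1+k) = 9.81×sin32.1°/1.4 = 3.724 m/s².
Starting from rest, L = ½at², so t = √(2L/a) = √(2×2.69/3.724) ≈ 1.20 s.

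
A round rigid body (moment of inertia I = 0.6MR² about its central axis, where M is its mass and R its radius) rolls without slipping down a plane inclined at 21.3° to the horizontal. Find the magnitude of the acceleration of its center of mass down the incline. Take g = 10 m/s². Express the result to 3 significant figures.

With I = 0.6MR², the ratio k = I/(MR²) is 0.6.
Newton's second law down the slope: Mg sinθ − f = Ma. The torque equation fR = Iα (with α = a/R) gives f = kMa.
Eliminating f: Mg sinθ = (1+k)Ma, so a = g sinθ/(1+k) = 10 × sin21.3° / 1.6 ≈ 2.27 m/s².

a ≈ 2.27 m/s²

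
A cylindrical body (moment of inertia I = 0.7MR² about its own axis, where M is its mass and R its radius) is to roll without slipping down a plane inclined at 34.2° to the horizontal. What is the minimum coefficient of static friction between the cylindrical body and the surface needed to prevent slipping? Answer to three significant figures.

For this body I = 0.7MR², i.e. k = I/(MR²) = 0.7.
Along the incline Mg sinθ − f = Ma, and torque about the center fR = Iα = kMR²(a/R) gives f = kMa.
These give a = g sinθ/(1+k) and the required friction f = kMg sinθ/(1+k).
The normal force is N = Mg cosθ, so μ_min = f/N = k tanθ/(1+k).
μ_min = 0.7 × tan34.2° / 1.7 ≈ 0.280.

μ_min ≈ 0.280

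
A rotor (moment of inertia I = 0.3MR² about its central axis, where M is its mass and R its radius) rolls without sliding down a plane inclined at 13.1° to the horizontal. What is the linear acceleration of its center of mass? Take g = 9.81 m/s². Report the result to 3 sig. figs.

Here I = 0.3MR², so the shape factor k = I/(MR²) = 0.3.
Newton's second law down the slope: Mg sinθ − f = Ma. The torque equation fR = Iα (with α = a/R) gives f = kMa.
Eliminating f: Mg sinθ = (1+k)Ma, so a = g sinθ/(1+k) = 9.81 × sin13.1° / 1.3 ≈ 1.71 m/s².

a ≈ 1.71 m/s²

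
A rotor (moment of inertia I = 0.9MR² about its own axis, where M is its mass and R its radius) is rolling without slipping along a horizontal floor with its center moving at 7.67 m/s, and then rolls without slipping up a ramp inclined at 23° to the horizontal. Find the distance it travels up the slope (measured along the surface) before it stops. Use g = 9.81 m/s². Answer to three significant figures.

Here I = 0.9MR², so the shape factor k = I/(MR²) = 0.9.
Rolling without slipping gives ω = v/R, so the total kinetic energy is ½Mv² + ½Iω² = ½(1+k)Mv² = (19/20)Mv².
Setting this equal to Mgh gives the vertical rise h = (1+k)v₀²/(2g) = 1.9×7.67²/(2×9.81) = 5.697 m.
Along the incline, d = h/sinθ = 5.697/sin23° ≈ 14.6 m.

d ≈ 14.6 m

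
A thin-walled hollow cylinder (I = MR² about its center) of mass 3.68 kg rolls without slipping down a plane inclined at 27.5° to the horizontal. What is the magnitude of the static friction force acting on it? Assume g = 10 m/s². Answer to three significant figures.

f ≈ 8.50 N

Here I = MR², so the shape factor k = I/(MR²) = 1.
Along the incline Mg sinθ − f = Ma, and torque about the center fR = Iα = kMR²(a/R) gives f = kMa.
Combining, a = g sinθ/(1+k) and f = kMa = kMg sinθ/(1+k).
f = 1 × 3.68 × 10 × sin27.5° / 2 ≈ 8.50 N.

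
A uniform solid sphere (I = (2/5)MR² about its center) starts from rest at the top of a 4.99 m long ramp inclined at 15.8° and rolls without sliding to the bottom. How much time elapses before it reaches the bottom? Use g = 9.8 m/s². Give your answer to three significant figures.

With I = (2/5)MR², the ratio k = I/(MR²) is 0.4.
Newton's second law down the slope: Mg sinθ − f = Ma. The torque equation fR = Iα (with α = a/R) gives f = kMa.
Hence a = g sinθ/(1+k) = 9.8×sin15.8°/1.4 = 1.906 m/s².
Starting from rest, L = ½at², so t = √(2L/a) = √(2×4.99/1.906) ≈ 2.29 s.

t ≈ 2.29 s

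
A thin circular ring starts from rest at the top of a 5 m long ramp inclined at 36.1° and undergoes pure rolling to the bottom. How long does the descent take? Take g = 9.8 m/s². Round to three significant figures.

Here I = MR², so the shape factor k = I/(MR²) = 1.
Translational: Mg sinθ − f = Ma. Rotational about the CM: fR = Iα = kMRa, so f = kMa.
Hence a = g sinθ/(1+k) = 9.8×sin36.1°/2 = 2.887 m/s².
With constant a from rest, t = √(2L/a) = √(2·5/2.887) ≈ 1.86 s.

t ≈ 1.86 s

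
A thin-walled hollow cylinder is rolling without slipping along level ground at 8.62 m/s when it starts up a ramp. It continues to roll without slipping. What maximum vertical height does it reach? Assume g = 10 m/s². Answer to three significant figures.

h ≈ 7.43 m

The moment of inertia is MR², giving k ≡ I/(MR²) = 1.
Rolling without slipping gives ω = v/R, so the total kinetic energy is ½Mv² + ½Iω² = ½(1+k)Mv² = Mv².
All of this converts to potential energy at the highest point: Mv₀² = Mgh.
Thus h = (1+k)v₀²/(2g) = 2 × 8.62² / (2 × 10) ≈ 7.43 m.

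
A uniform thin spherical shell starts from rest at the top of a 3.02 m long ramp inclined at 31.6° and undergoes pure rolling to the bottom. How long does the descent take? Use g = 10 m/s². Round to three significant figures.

For this body I = (2/3)MR², i.e. k = I/(MR²) = 2/3.
Translational: Mg sinθ − f = Ma. Rotational about the CM: fR = Iα = kMRa, so f = kMa.
Hence a = g sinθ/(1+k) = 10×sin31.6°/1.667 = 3.144 m/s².
Starting from rest, L = ½at², so t = √(2L/a) = √(2×3.02/3.144) ≈ 1.39 s.

t ≈ 1.39 s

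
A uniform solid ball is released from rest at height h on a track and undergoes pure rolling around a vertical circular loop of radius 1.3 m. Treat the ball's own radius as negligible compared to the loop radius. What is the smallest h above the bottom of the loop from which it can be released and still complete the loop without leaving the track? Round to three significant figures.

h_min ≈ 3.51 m

For this body I = (2/5)MR², i.e. k = I/(MR²) = 0.4.
At the top, contact is just lost when gravity alone supplies the centripetal force: Mg = Mv_top²/r, i.e. v_top² = gr.
With ω = v/R, the kinetic energy at speed v is ½(1+k)Mv² = (7/10)Mv².
Energy conservation from release (height h) to the top (height 2r): Mgh = Mg(2r) + (7/10)M·gr.
Thus h_min = 2r + (1+k)r/2 = r(2 + 1.4/2) = 1.3 × 2.7 ≈ 3.51 m.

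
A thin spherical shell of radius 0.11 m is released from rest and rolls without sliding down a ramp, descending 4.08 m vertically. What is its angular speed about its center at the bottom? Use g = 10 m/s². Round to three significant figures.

The moment of inertia is (2/3)MR², giving k ≡ I/(MR²) = 2/3.
The rolling condition ω = v/R makes the rotational term ½I(v/R)² = ½kMv², so KE_total = ½(1+k)Mv² = (5/6)Mv².
Energy conservation Mgh = ½(1+k)Mv² gives v = √(2gh/(1+k)) = √(2 × 10 × 4.08 / 1.667) = 6.997 m/s.
The angular speed follows from ω = v/R = 6.997/0.11 ≈ 63.6 rad/s.

ω ≈ 63.6 rad/s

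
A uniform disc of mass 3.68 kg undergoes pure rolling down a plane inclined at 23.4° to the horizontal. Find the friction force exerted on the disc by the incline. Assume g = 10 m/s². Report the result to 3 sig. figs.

f ≈ 4.87 N

For this body I = (1/2)MR², i.e. k = I/(MR²) = 0.5.
Newton's second law down the slope: Mg sinθ − f = Ma. The torque equation fR = Iα (with α = a/R) gives f = kMa.
Combining, a = g sinθ/(1+k) and f = kMa = kMg sinθ/(1+k).
f = 0.5 × 3.68 × 10 × sin23.4° / 1.5 ≈ 4.87 N.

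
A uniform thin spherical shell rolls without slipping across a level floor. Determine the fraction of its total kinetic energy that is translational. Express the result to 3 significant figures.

The moment of inertia is (2/3)MR², giving k ≡ I/(MR²) = 2/3.
Since ω = v/R, the translational part is ½Mv² and the rotational part is ½I(v/R)² = ½kMv²; the total is ½(1+k)Mv².
The translational fraction is therefore 1/(1+k) = 1/1.667 ≈ 0.600.

fraction ≈ 0.600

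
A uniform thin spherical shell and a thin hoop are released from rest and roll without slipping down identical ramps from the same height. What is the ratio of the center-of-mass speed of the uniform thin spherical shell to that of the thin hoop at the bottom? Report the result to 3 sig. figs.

v_ratio ≈ 1.10

Each satisfies Mgh = ½(1+k)Mv² with k = I/(MR²), so v ∝ 1/√(1+k).
For the uniform thin spherical shell k = 2/3; for the thin hoop k = 1.
v₁/v₂ = √((1+k₂)/(1+k₁)) = √(2/1.667) ≈ 1.10.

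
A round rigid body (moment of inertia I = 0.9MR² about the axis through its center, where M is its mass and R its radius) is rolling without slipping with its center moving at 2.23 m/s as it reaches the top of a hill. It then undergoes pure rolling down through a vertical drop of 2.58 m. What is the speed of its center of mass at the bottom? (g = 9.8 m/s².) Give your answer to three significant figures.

v ≈ 5.62 m/s

The moment of inertia is 0.9MR², giving k ≡ I/(MR²) = 0.9.
Rolling without slipping gives ω = v/R, so the total kinetic energy is ½Mv² + ½Iω² = ½(1+k)Mv² = (19/20)Mv².
Conserving energy between top and bottom: (19/20)Mv² = (19/20)Mv₀² + Mgh, hence v² = v₀² + 2gh/(1+k).
v = √(2.23² + 2×9.8×2.58/1.9) = √31.59 ≈ 5.62 m/s.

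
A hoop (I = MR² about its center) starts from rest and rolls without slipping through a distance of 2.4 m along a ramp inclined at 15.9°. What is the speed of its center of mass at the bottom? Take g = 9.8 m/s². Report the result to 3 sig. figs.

v ≈ 2.54 m/s

With I = MR², the ratio k = I/(MR²) is 1.
Since it rolls without slipping, ω = v/R and KE = ½Mv² + ½Iω² = ½(1+k)Mv² = Mv².
The vertical drop is h = L sinθ = 2.4 × sin15.9° = 0.6575 m.
Energy conservation: Mgh = Mv², so v = √(2gh/(1+k)) = √(2 × 9.8 × 0.6575 / 2) ≈ 2.54 m/s.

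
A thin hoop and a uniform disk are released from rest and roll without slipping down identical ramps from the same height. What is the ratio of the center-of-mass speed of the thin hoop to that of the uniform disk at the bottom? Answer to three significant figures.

Each satisfies Mgh = ½(1+k)Mv² with k = I/(MR²), so v ∝ 1/√(1+k).
For the thin hoop k = 1; for the uniform disk k = 0.5.
v₁/v₂ = √((1+k₂)/(1+k₁)) = √(1.5/2) ≈ 0.866.

v_ratio ≈ 0.866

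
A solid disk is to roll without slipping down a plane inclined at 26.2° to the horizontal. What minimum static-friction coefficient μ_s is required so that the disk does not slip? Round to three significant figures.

μ_min ≈ 0.164

The moment of inertia is (1/2)MR², giving k ≡ I/(MR²) = 0.5.
Along the incline Mg sinθ − f = Ma, and torque about the center fR = Iα = kMR²(a/R) gives f = kMa.
These give a = g sinθ/(1+k) and the required friction f = kMg sinθ/(1+k).
With N = Mg cosθ, the no-slip condition f ≤ μN gives μ_min = f/N = k tanθ/(1+k).
μ_min = 0.5 × tan26.2° / 1.5 ≈ 0.164.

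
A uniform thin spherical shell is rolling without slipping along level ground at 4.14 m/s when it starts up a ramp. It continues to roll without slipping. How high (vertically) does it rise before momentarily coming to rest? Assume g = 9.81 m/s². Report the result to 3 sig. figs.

h ≈ 1.46 m

The moment of inertia is (2/3)MR², giving k ≡ I/(MR²) = 2/3.
Rolling without slipping gives ω = v/R, so the total kinetic energy is ½Mv² + ½Iω² = ½(1+k)Mv² = (5/6)Mv².
At the top the kinetic energy is zero, so (5/6)Mv₀² = Mgh.
Thus h = (1+k)v₀²/(2g) = 1.667 × 4.14² / (2 × 9.81) ≈ 1.46 m.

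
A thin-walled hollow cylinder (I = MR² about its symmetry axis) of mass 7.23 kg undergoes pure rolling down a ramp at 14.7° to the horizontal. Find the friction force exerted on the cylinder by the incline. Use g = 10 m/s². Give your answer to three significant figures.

f ≈ 9.17 N

For this body I = MR², i.e. k = I/(MR²) = 1.
Along the incline Mg sinθ − f = Ma, and torque about the center fR = Iα = kMR²(a/R) gives f = kMa.
Combining, a = g sinθ/(1+k) and f = kMa = kMg sinθ/(1+k).
f = 1 × 7.23 × 10 × sin14.7° / 2 ≈ 9.17 N.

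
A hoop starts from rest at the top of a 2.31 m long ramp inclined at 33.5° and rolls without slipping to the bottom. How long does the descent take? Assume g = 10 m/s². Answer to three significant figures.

With I = MR², the ratio k = I/(MR²) is 1.
Along the incline Mg sinθ − f = Ma, and torque about the center fR = Iα = kMR²(a/R) gives f = kMa.
Hence a = g sinθ/(1+k) = 10×sin33.5°/2 = 2.76 m/s².
Starting from rest, L = ½at², so t = √(2L/a) = √(2×2.31/2.76) ≈ 1.29 s.

t ≈ 1.29 s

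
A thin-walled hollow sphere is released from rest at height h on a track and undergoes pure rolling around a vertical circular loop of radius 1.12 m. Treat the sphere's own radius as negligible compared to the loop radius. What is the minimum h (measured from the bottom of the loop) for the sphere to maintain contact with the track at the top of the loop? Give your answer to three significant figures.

The moment of inertia is (2/3)MR², giving k ≡ I/(MR²) = 2/3.
At the top, contact is just lost when gravity alone supplies the centripetal force: Mg = Mv_top²/r, i.e. v_top² = gr.
With ω = v/R, the kinetic energy at speed v is ½(1+k)Mv² = (5/6)Mv².
Energy conservation from release (height h) to the top (height 2r): Mgh = Mg(2r) + (5/6)M·gr.
Thus h_min = 2r + (1+k)r/2 = r(2 + 1.667/2) = 1.12 × 2.833 ≈ 3.17 m.

h_min ≈ 3.17 m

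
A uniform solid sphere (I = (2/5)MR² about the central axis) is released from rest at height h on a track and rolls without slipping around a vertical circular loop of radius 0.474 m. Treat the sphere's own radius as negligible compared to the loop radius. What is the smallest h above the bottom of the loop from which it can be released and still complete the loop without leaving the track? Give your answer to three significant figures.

h_min ≈ 1.28 m

For this body I = (2/5)MR², i.e. k = I/(MR²) = 0.4.
At the top, contact is just lost when gravity alone supplies the centripetal force: Mg = Mv_top²/r, i.e. v_top² = gr.
With ω = v/R, the kinetic energy at speed v is ½(1+k)Mv² = (7/10)Mv².
Energy conservation from release (height h) to the top (height 2r): Mgh = Mg(2r) + (7/10)M·gr.
Thus h_min = 2r + (1+k)r/2 = r(2 + 1.4/2) = 0.474 × 2.7 ≈ 1.28 m.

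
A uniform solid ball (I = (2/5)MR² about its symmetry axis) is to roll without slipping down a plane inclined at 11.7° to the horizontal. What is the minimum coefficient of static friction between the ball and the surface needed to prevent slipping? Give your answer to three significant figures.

μ_min ≈ 0.0592

The moment of inertia is (2/5)MR², giving k ≡ I/(MR²) = 0.4.
Newton's second law down the slope: Mg sinθ − f = Ma. The torque equation fR = Iα (with α = a/R) gives f = kMa.
These give a = g sinθ/(1+k) and the required friction f = kMg sinθ/(1+k).
The normal force is N = Mg cosθ, so μ_min = f/N = k tanθ/(1+k).
μ_min = 0.4 × tan11.7° / 1.4 ≈ 0.0592.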